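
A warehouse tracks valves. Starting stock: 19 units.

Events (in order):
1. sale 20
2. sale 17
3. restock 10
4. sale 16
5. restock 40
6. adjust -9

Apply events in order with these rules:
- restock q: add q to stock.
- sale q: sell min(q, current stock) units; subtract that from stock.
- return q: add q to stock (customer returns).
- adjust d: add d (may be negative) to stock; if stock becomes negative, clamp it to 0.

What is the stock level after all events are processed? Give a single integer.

Answer: 31

Derivation:
Processing events:
Start: stock = 19
  Event 1 (sale 20): sell min(20,19)=19. stock: 19 - 19 = 0. total_sold = 19
  Event 2 (sale 17): sell min(17,0)=0. stock: 0 - 0 = 0. total_sold = 19
  Event 3 (restock 10): 0 + 10 = 10
  Event 4 (sale 16): sell min(16,10)=10. stock: 10 - 10 = 0. total_sold = 29
  Event 5 (restock 40): 0 + 40 = 40
  Event 6 (adjust -9): 40 + -9 = 31
Final: stock = 31, total_sold = 29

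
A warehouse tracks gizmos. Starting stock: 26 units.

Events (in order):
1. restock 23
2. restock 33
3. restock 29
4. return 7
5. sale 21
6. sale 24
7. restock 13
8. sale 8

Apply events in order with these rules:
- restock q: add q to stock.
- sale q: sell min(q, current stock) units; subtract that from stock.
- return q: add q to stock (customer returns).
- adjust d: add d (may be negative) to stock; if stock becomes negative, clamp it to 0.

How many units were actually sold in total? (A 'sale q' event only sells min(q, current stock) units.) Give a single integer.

Processing events:
Start: stock = 26
  Event 1 (restock 23): 26 + 23 = 49
  Event 2 (restock 33): 49 + 33 = 82
  Event 3 (restock 29): 82 + 29 = 111
  Event 4 (return 7): 111 + 7 = 118
  Event 5 (sale 21): sell min(21,118)=21. stock: 118 - 21 = 97. total_sold = 21
  Event 6 (sale 24): sell min(24,97)=24. stock: 97 - 24 = 73. total_sold = 45
  Event 7 (restock 13): 73 + 13 = 86
  Event 8 (sale 8): sell min(8,86)=8. stock: 86 - 8 = 78. total_sold = 53
Final: stock = 78, total_sold = 53

Answer: 53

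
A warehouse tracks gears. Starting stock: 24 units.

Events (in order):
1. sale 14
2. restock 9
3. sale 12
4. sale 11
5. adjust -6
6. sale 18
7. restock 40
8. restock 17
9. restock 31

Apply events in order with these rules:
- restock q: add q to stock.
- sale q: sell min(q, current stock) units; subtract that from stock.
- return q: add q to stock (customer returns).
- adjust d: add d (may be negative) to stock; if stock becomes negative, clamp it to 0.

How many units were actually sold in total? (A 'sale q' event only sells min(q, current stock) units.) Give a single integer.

Processing events:
Start: stock = 24
  Event 1 (sale 14): sell min(14,24)=14. stock: 24 - 14 = 10. total_sold = 14
  Event 2 (restock 9): 10 + 9 = 19
  Event 3 (sale 12): sell min(12,19)=12. stock: 19 - 12 = 7. total_sold = 26
  Event 4 (sale 11): sell min(11,7)=7. stock: 7 - 7 = 0. total_sold = 33
  Event 5 (adjust -6): 0 + -6 = 0 (clamped to 0)
  Event 6 (sale 18): sell min(18,0)=0. stock: 0 - 0 = 0. total_sold = 33
  Event 7 (restock 40): 0 + 40 = 40
  Event 8 (restock 17): 40 + 17 = 57
  Event 9 (restock 31): 57 + 31 = 88
Final: stock = 88, total_sold = 33

Answer: 33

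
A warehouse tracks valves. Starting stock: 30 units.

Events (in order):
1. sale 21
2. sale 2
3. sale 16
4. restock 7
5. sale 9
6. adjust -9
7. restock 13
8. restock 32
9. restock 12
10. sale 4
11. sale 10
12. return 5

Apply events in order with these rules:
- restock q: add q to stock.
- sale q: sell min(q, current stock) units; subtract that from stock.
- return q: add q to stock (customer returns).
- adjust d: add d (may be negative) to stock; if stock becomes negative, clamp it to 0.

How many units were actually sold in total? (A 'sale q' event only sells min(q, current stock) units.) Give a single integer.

Answer: 51

Derivation:
Processing events:
Start: stock = 30
  Event 1 (sale 21): sell min(21,30)=21. stock: 30 - 21 = 9. total_sold = 21
  Event 2 (sale 2): sell min(2,9)=2. stock: 9 - 2 = 7. total_sold = 23
  Event 3 (sale 16): sell min(16,7)=7. stock: 7 - 7 = 0. total_sold = 30
  Event 4 (restock 7): 0 + 7 = 7
  Event 5 (sale 9): sell min(9,7)=7. stock: 7 - 7 = 0. total_sold = 37
  Event 6 (adjust -9): 0 + -9 = 0 (clamped to 0)
  Event 7 (restock 13): 0 + 13 = 13
  Event 8 (restock 32): 13 + 32 = 45
  Event 9 (restock 12): 45 + 12 = 57
  Event 10 (sale 4): sell min(4,57)=4. stock: 57 - 4 = 53. total_sold = 41
  Event 11 (sale 10): sell min(10,53)=10. stock: 53 - 10 = 43. total_sold = 51
  Event 12 (return 5): 43 + 5 = 48
Final: stock = 48, total_sold = 51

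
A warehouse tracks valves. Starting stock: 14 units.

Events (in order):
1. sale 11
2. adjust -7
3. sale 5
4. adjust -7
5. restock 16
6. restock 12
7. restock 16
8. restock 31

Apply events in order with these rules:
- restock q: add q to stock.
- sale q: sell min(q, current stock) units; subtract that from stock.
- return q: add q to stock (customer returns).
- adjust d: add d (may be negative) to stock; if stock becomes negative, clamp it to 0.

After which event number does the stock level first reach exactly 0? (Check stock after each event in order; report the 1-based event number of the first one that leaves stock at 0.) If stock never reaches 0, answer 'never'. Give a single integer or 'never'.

Processing events:
Start: stock = 14
  Event 1 (sale 11): sell min(11,14)=11. stock: 14 - 11 = 3. total_sold = 11
  Event 2 (adjust -7): 3 + -7 = 0 (clamped to 0)
  Event 3 (sale 5): sell min(5,0)=0. stock: 0 - 0 = 0. total_sold = 11
  Event 4 (adjust -7): 0 + -7 = 0 (clamped to 0)
  Event 5 (restock 16): 0 + 16 = 16
  Event 6 (restock 12): 16 + 12 = 28
  Event 7 (restock 16): 28 + 16 = 44
  Event 8 (restock 31): 44 + 31 = 75
Final: stock = 75, total_sold = 11

First zero at event 2.

Answer: 2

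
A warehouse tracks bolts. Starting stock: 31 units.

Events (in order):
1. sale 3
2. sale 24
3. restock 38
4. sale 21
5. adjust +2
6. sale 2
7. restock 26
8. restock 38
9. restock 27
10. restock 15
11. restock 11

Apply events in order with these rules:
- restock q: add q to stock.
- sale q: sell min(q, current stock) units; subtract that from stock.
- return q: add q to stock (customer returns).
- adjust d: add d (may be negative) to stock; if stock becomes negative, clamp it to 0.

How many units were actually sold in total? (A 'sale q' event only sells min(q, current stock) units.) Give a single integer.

Answer: 50

Derivation:
Processing events:
Start: stock = 31
  Event 1 (sale 3): sell min(3,31)=3. stock: 31 - 3 = 28. total_sold = 3
  Event 2 (sale 24): sell min(24,28)=24. stock: 28 - 24 = 4. total_sold = 27
  Event 3 (restock 38): 4 + 38 = 42
  Event 4 (sale 21): sell min(21,42)=21. stock: 42 - 21 = 21. total_sold = 48
  Event 5 (adjust +2): 21 + 2 = 23
  Event 6 (sale 2): sell min(2,23)=2. stock: 23 - 2 = 21. total_sold = 50
  Event 7 (restock 26): 21 + 26 = 47
  Event 8 (restock 38): 47 + 38 = 85
  Event 9 (restock 27): 85 + 27 = 112
  Event 10 (restock 15): 112 + 15 = 127
  Event 11 (restock 11): 127 + 11 = 138
Final: stock = 138, total_sold = 50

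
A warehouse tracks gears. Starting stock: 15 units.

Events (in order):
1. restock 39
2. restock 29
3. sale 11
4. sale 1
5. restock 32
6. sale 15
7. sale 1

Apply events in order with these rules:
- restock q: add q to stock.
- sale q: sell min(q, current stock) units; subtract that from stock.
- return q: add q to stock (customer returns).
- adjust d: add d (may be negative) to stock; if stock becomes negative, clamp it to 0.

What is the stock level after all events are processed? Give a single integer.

Answer: 87

Derivation:
Processing events:
Start: stock = 15
  Event 1 (restock 39): 15 + 39 = 54
  Event 2 (restock 29): 54 + 29 = 83
  Event 3 (sale 11): sell min(11,83)=11. stock: 83 - 11 = 72. total_sold = 11
  Event 4 (sale 1): sell min(1,72)=1. stock: 72 - 1 = 71. total_sold = 12
  Event 5 (restock 32): 71 + 32 = 103
  Event 6 (sale 15): sell min(15,103)=15. stock: 103 - 15 = 88. total_sold = 27
  Event 7 (sale 1): sell min(1,88)=1. stock: 88 - 1 = 87. total_sold = 28
Final: stock = 87, total_sold = 28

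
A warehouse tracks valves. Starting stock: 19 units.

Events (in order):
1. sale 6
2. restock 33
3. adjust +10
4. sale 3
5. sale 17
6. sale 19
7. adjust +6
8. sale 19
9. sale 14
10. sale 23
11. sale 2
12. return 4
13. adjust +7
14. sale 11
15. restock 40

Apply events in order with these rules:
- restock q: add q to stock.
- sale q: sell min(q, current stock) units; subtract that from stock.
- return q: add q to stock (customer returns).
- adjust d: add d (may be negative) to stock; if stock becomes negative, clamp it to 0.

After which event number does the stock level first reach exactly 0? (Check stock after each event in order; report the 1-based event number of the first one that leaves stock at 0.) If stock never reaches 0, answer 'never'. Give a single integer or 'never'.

Processing events:
Start: stock = 19
  Event 1 (sale 6): sell min(6,19)=6. stock: 19 - 6 = 13. total_sold = 6
  Event 2 (restock 33): 13 + 33 = 46
  Event 3 (adjust +10): 46 + 10 = 56
  Event 4 (sale 3): sell min(3,56)=3. stock: 56 - 3 = 53. total_sold = 9
  Event 5 (sale 17): sell min(17,53)=17. stock: 53 - 17 = 36. total_sold = 26
  Event 6 (sale 19): sell min(19,36)=19. stock: 36 - 19 = 17. total_sold = 45
  Event 7 (adjust +6): 17 + 6 = 23
  Event 8 (sale 19): sell min(19,23)=19. stock: 23 - 19 = 4. total_sold = 64
  Event 9 (sale 14): sell min(14,4)=4. stock: 4 - 4 = 0. total_sold = 68
  Event 10 (sale 23): sell min(23,0)=0. stock: 0 - 0 = 0. total_sold = 68
  Event 11 (sale 2): sell min(2,0)=0. stock: 0 - 0 = 0. total_sold = 68
  Event 12 (return 4): 0 + 4 = 4
  Event 13 (adjust +7): 4 + 7 = 11
  Event 14 (sale 11): sell min(11,11)=11. stock: 11 - 11 = 0. total_sold = 79
  Event 15 (restock 40): 0 + 40 = 40
Final: stock = 40, total_sold = 79

First zero at event 9.

Answer: 9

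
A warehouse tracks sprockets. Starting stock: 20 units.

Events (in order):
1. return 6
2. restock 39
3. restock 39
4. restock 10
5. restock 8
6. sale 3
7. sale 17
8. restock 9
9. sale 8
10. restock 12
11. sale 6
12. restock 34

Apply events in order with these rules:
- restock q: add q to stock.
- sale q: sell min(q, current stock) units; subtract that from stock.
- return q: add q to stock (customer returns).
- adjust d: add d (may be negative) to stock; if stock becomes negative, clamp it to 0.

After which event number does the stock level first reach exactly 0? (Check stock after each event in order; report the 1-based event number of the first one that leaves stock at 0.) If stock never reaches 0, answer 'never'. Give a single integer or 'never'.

Answer: never

Derivation:
Processing events:
Start: stock = 20
  Event 1 (return 6): 20 + 6 = 26
  Event 2 (restock 39): 26 + 39 = 65
  Event 3 (restock 39): 65 + 39 = 104
  Event 4 (restock 10): 104 + 10 = 114
  Event 5 (restock 8): 114 + 8 = 122
  Event 6 (sale 3): sell min(3,122)=3. stock: 122 - 3 = 119. total_sold = 3
  Event 7 (sale 17): sell min(17,119)=17. stock: 119 - 17 = 102. total_sold = 20
  Event 8 (restock 9): 102 + 9 = 111
  Event 9 (sale 8): sell min(8,111)=8. stock: 111 - 8 = 103. total_sold = 28
  Event 10 (restock 12): 103 + 12 = 115
  Event 11 (sale 6): sell min(6,115)=6. stock: 115 - 6 = 109. total_sold = 34
  Event 12 (restock 34): 109 + 34 = 143
Final: stock = 143, total_sold = 34

Stock never reaches 0.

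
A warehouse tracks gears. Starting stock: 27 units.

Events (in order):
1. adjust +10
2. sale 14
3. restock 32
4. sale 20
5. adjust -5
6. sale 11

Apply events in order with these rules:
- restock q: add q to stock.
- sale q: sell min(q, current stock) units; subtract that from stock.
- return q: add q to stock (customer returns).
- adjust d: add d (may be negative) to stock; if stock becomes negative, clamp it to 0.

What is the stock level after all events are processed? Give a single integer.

Processing events:
Start: stock = 27
  Event 1 (adjust +10): 27 + 10 = 37
  Event 2 (sale 14): sell min(14,37)=14. stock: 37 - 14 = 23. total_sold = 14
  Event 3 (restock 32): 23 + 32 = 55
  Event 4 (sale 20): sell min(20,55)=20. stock: 55 - 20 = 35. total_sold = 34
  Event 5 (adjust -5): 35 + -5 = 30
  Event 6 (sale 11): sell min(11,30)=11. stock: 30 - 11 = 19. total_sold = 45
Final: stock = 19, total_sold = 45

Answer: 19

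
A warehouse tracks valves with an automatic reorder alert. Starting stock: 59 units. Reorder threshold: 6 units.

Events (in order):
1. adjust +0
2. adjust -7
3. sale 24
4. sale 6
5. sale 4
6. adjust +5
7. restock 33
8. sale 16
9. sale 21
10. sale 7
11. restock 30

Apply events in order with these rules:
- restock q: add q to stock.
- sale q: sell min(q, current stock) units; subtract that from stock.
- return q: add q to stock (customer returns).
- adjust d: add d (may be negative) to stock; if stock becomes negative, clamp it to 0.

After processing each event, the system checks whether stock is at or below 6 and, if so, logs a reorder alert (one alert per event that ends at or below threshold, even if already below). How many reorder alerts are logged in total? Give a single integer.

Answer: 0

Derivation:
Processing events:
Start: stock = 59
  Event 1 (adjust +0): 59 + 0 = 59
  Event 2 (adjust -7): 59 + -7 = 52
  Event 3 (sale 24): sell min(24,52)=24. stock: 52 - 24 = 28. total_sold = 24
  Event 4 (sale 6): sell min(6,28)=6. stock: 28 - 6 = 22. total_sold = 30
  Event 5 (sale 4): sell min(4,22)=4. stock: 22 - 4 = 18. total_sold = 34
  Event 6 (adjust +5): 18 + 5 = 23
  Event 7 (restock 33): 23 + 33 = 56
  Event 8 (sale 16): sell min(16,56)=16. stock: 56 - 16 = 40. total_sold = 50
  Event 9 (sale 21): sell min(21,40)=21. stock: 40 - 21 = 19. total_sold = 71
  Event 10 (sale 7): sell min(7,19)=7. stock: 19 - 7 = 12. total_sold = 78
  Event 11 (restock 30): 12 + 30 = 42
Final: stock = 42, total_sold = 78

Checking against threshold 6:
  After event 1: stock=59 > 6
  After event 2: stock=52 > 6
  After event 3: stock=28 > 6
  After event 4: stock=22 > 6
  After event 5: stock=18 > 6
  After event 6: stock=23 > 6
  After event 7: stock=56 > 6
  After event 8: stock=40 > 6
  After event 9: stock=19 > 6
  After event 10: stock=12 > 6
  After event 11: stock=42 > 6
Alert events: []. Count = 0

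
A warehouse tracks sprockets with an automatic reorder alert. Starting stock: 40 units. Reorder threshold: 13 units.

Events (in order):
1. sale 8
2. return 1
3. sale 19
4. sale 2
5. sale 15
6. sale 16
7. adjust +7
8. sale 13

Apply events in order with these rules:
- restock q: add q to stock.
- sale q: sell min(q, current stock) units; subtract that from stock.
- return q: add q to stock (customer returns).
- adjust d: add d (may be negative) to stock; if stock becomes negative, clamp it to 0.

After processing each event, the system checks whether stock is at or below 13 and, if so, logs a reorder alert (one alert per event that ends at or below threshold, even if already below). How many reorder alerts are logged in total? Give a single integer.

Processing events:
Start: stock = 40
  Event 1 (sale 8): sell min(8,40)=8. stock: 40 - 8 = 32. total_sold = 8
  Event 2 (return 1): 32 + 1 = 33
  Event 3 (sale 19): sell min(19,33)=19. stock: 33 - 19 = 14. total_sold = 27
  Event 4 (sale 2): sell min(2,14)=2. stock: 14 - 2 = 12. total_sold = 29
  Event 5 (sale 15): sell min(15,12)=12. stock: 12 - 12 = 0. total_sold = 41
  Event 6 (sale 16): sell min(16,0)=0. stock: 0 - 0 = 0. total_sold = 41
  Event 7 (adjust +7): 0 + 7 = 7
  Event 8 (sale 13): sell min(13,7)=7. stock: 7 - 7 = 0. total_sold = 48
Final: stock = 0, total_sold = 48

Checking against threshold 13:
  After event 1: stock=32 > 13
  After event 2: stock=33 > 13
  After event 3: stock=14 > 13
  After event 4: stock=12 <= 13 -> ALERT
  After event 5: stock=0 <= 13 -> ALERT
  After event 6: stock=0 <= 13 -> ALERT
  After event 7: stock=7 <= 13 -> ALERT
  After event 8: stock=0 <= 13 -> ALERT
Alert events: [4, 5, 6, 7, 8]. Count = 5

Answer: 5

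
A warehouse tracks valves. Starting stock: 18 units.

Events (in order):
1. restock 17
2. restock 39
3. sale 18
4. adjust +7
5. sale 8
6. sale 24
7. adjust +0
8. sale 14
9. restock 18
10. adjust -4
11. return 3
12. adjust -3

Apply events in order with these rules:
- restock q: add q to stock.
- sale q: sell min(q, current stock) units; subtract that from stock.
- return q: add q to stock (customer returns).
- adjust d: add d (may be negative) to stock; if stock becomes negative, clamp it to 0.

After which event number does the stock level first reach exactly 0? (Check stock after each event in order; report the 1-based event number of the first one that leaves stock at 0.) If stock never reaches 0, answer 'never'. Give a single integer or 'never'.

Processing events:
Start: stock = 18
  Event 1 (restock 17): 18 + 17 = 35
  Event 2 (restock 39): 35 + 39 = 74
  Event 3 (sale 18): sell min(18,74)=18. stock: 74 - 18 = 56. total_sold = 18
  Event 4 (adjust +7): 56 + 7 = 63
  Event 5 (sale 8): sell min(8,63)=8. stock: 63 - 8 = 55. total_sold = 26
  Event 6 (sale 24): sell min(24,55)=24. stock: 55 - 24 = 31. total_sold = 50
  Event 7 (adjust +0): 31 + 0 = 31
  Event 8 (sale 14): sell min(14,31)=14. stock: 31 - 14 = 17. total_sold = 64
  Event 9 (restock 18): 17 + 18 = 35
  Event 10 (adjust -4): 35 + -4 = 31
  Event 11 (return 3): 31 + 3 = 34
  Event 12 (adjust -3): 34 + -3 = 31
Final: stock = 31, total_sold = 64

Stock never reaches 0.

Answer: never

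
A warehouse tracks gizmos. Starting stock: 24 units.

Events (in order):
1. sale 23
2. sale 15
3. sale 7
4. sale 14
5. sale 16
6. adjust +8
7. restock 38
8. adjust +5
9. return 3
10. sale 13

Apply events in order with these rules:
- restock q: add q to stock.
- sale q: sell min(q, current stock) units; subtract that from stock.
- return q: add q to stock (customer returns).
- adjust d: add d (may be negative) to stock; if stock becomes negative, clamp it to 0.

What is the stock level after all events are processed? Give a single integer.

Answer: 41

Derivation:
Processing events:
Start: stock = 24
  Event 1 (sale 23): sell min(23,24)=23. stock: 24 - 23 = 1. total_sold = 23
  Event 2 (sale 15): sell min(15,1)=1. stock: 1 - 1 = 0. total_sold = 24
  Event 3 (sale 7): sell min(7,0)=0. stock: 0 - 0 = 0. total_sold = 24
  Event 4 (sale 14): sell min(14,0)=0. stock: 0 - 0 = 0. total_sold = 24
  Event 5 (sale 16): sell min(16,0)=0. stock: 0 - 0 = 0. total_sold = 24
  Event 6 (adjust +8): 0 + 8 = 8
  Event 7 (restock 38): 8 + 38 = 46
  Event 8 (adjust +5): 46 + 5 = 51
  Event 9 (return 3): 51 + 3 = 54
  Event 10 (sale 13): sell min(13,54)=13. stock: 54 - 13 = 41. total_sold = 37
Final: stock = 41, total_sold = 37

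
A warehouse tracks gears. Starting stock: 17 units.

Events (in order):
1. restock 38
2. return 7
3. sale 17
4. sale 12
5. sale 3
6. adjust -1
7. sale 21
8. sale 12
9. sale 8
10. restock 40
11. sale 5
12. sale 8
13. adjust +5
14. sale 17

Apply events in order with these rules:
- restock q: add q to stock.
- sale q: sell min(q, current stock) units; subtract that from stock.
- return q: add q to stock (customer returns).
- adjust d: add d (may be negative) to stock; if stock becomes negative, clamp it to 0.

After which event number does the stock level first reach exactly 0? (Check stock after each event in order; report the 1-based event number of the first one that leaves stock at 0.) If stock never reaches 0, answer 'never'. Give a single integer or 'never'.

Answer: 8

Derivation:
Processing events:
Start: stock = 17
  Event 1 (restock 38): 17 + 38 = 55
  Event 2 (return 7): 55 + 7 = 62
  Event 3 (sale 17): sell min(17,62)=17. stock: 62 - 17 = 45. total_sold = 17
  Event 4 (sale 12): sell min(12,45)=12. stock: 45 - 12 = 33. total_sold = 29
  Event 5 (sale 3): sell min(3,33)=3. stock: 33 - 3 = 30. total_sold = 32
  Event 6 (adjust -1): 30 + -1 = 29
  Event 7 (sale 21): sell min(21,29)=21. stock: 29 - 21 = 8. total_sold = 53
  Event 8 (sale 12): sell min(12,8)=8. stock: 8 - 8 = 0. total_sold = 61
  Event 9 (sale 8): sell min(8,0)=0. stock: 0 - 0 = 0. total_sold = 61
  Event 10 (restock 40): 0 + 40 = 40
  Event 11 (sale 5): sell min(5,40)=5. stock: 40 - 5 = 35. total_sold = 66
  Event 12 (sale 8): sell min(8,35)=8. stock: 35 - 8 = 27. total_sold = 74
  Event 13 (adjust +5): 27 + 5 = 32
  Event 14 (sale 17): sell min(17,32)=17. stock: 32 - 17 = 15. total_sold = 91
Final: stock = 15, total_sold = 91

First zero at event 8.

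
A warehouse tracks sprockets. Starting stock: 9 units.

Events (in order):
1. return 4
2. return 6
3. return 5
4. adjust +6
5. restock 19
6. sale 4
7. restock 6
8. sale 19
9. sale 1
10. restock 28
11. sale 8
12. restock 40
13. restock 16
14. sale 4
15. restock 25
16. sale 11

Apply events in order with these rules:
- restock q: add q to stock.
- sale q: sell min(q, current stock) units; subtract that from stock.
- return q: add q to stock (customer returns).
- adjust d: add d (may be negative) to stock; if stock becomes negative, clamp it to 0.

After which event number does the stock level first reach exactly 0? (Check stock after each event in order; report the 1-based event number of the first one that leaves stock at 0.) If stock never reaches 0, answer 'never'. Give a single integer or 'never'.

Processing events:
Start: stock = 9
  Event 1 (return 4): 9 + 4 = 13
  Event 2 (return 6): 13 + 6 = 19
  Event 3 (return 5): 19 + 5 = 24
  Event 4 (adjust +6): 24 + 6 = 30
  Event 5 (restock 19): 30 + 19 = 49
  Event 6 (sale 4): sell min(4,49)=4. stock: 49 - 4 = 45. total_sold = 4
  Event 7 (restock 6): 45 + 6 = 51
  Event 8 (sale 19): sell min(19,51)=19. stock: 51 - 19 = 32. total_sold = 23
  Event 9 (sale 1): sell min(1,32)=1. stock: 32 - 1 = 31. total_sold = 24
  Event 10 (restock 28): 31 + 28 = 59
  Event 11 (sale 8): sell min(8,59)=8. stock: 59 - 8 = 51. total_sold = 32
  Event 12 (restock 40): 51 + 40 = 91
  Event 13 (restock 16): 91 + 16 = 107
  Event 14 (sale 4): sell min(4,107)=4. stock: 107 - 4 = 103. total_sold = 36
  Event 15 (restock 25): 103 + 25 = 128
  Event 16 (sale 11): sell min(11,128)=11. stock: 128 - 11 = 117. total_sold = 47
Final: stock = 117, total_sold = 47

Stock never reaches 0.

Answer: never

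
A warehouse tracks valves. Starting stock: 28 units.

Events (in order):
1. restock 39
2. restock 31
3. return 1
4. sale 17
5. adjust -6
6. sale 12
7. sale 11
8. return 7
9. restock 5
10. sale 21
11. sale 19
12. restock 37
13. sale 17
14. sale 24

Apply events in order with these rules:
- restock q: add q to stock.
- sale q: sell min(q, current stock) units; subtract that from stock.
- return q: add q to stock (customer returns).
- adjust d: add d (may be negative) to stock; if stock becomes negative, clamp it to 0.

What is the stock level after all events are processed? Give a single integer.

Processing events:
Start: stock = 28
  Event 1 (restock 39): 28 + 39 = 67
  Event 2 (restock 31): 67 + 31 = 98
  Event 3 (return 1): 98 + 1 = 99
  Event 4 (sale 17): sell min(17,99)=17. stock: 99 - 17 = 82. total_sold = 17
  Event 5 (adjust -6): 82 + -6 = 76
  Event 6 (sale 12): sell min(12,76)=12. stock: 76 - 12 = 64. total_sold = 29
  Event 7 (sale 11): sell min(11,64)=11. stock: 64 - 11 = 53. total_sold = 40
  Event 8 (return 7): 53 + 7 = 60
  Event 9 (restock 5): 60 + 5 = 65
  Event 10 (sale 21): sell min(21,65)=21. stock: 65 - 21 = 44. total_sold = 61
  Event 11 (sale 19): sell min(19,44)=19. stock: 44 - 19 = 25. total_sold = 80
  Event 12 (restock 37): 25 + 37 = 62
  Event 13 (sale 17): sell min(17,62)=17. stock: 62 - 17 = 45. total_sold = 97
  Event 14 (sale 24): sell min(24,45)=24. stock: 45 - 24 = 21. total_sold = 121
Final: stock = 21, total_sold = 121

Answer: 21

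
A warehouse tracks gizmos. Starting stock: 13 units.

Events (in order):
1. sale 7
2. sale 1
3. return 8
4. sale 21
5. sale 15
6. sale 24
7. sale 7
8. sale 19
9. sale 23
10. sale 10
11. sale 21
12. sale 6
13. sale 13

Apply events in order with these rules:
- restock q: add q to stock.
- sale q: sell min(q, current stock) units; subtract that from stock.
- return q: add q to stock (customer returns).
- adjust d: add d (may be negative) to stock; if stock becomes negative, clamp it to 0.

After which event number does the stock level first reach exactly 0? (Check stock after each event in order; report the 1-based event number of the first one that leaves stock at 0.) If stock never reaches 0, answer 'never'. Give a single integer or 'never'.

Processing events:
Start: stock = 13
  Event 1 (sale 7): sell min(7,13)=7. stock: 13 - 7 = 6. total_sold = 7
  Event 2 (sale 1): sell min(1,6)=1. stock: 6 - 1 = 5. total_sold = 8
  Event 3 (return 8): 5 + 8 = 13
  Event 4 (sale 21): sell min(21,13)=13. stock: 13 - 13 = 0. total_sold = 21
  Event 5 (sale 15): sell min(15,0)=0. stock: 0 - 0 = 0. total_sold = 21
  Event 6 (sale 24): sell min(24,0)=0. stock: 0 - 0 = 0. total_sold = 21
  Event 7 (sale 7): sell min(7,0)=0. stock: 0 - 0 = 0. total_sold = 21
  Event 8 (sale 19): sell min(19,0)=0. stock: 0 - 0 = 0. total_sold = 21
  Event 9 (sale 23): sell min(23,0)=0. stock: 0 - 0 = 0. total_sold = 21
  Event 10 (sale 10): sell min(10,0)=0. stock: 0 - 0 = 0. total_sold = 21
  Event 11 (sale 21): sell min(21,0)=0. stock: 0 - 0 = 0. total_sold = 21
  Event 12 (sale 6): sell min(6,0)=0. stock: 0 - 0 = 0. total_sold = 21
  Event 13 (sale 13): sell min(13,0)=0. stock: 0 - 0 = 0. total_sold = 21
Final: stock = 0, total_sold = 21

First zero at event 4.

Answer: 4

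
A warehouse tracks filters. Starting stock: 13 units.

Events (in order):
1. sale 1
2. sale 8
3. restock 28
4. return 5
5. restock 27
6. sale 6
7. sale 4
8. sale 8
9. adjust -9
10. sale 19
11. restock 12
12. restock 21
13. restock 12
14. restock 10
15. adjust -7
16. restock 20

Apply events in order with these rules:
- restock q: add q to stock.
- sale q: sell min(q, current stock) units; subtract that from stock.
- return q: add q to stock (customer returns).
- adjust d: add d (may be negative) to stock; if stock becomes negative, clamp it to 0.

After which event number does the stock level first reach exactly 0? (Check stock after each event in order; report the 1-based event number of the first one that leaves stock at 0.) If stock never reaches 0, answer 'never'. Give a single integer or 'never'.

Answer: never

Derivation:
Processing events:
Start: stock = 13
  Event 1 (sale 1): sell min(1,13)=1. stock: 13 - 1 = 12. total_sold = 1
  Event 2 (sale 8): sell min(8,12)=8. stock: 12 - 8 = 4. total_sold = 9
  Event 3 (restock 28): 4 + 28 = 32
  Event 4 (return 5): 32 + 5 = 37
  Event 5 (restock 27): 37 + 27 = 64
  Event 6 (sale 6): sell min(6,64)=6. stock: 64 - 6 = 58. total_sold = 15
  Event 7 (sale 4): sell min(4,58)=4. stock: 58 - 4 = 54. total_sold = 19
  Event 8 (sale 8): sell min(8,54)=8. stock: 54 - 8 = 46. total_sold = 27
  Event 9 (adjust -9): 46 + -9 = 37
  Event 10 (sale 19): sell min(19,37)=19. stock: 37 - 19 = 18. total_sold = 46
  Event 11 (restock 12): 18 + 12 = 30
  Event 12 (restock 21): 30 + 21 = 51
  Event 13 (restock 12): 51 + 12 = 63
  Event 14 (restock 10): 63 + 10 = 73
  Event 15 (adjust -7): 73 + -7 = 66
  Event 16 (restock 20): 66 + 20 = 86
Final: stock = 86, total_sold = 46

Stock never reaches 0.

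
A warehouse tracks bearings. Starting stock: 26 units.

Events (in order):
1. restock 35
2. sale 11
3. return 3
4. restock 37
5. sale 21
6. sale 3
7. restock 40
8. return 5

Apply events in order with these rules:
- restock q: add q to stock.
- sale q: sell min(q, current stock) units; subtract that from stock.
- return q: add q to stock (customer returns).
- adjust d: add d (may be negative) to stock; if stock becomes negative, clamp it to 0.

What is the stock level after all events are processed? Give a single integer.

Processing events:
Start: stock = 26
  Event 1 (restock 35): 26 + 35 = 61
  Event 2 (sale 11): sell min(11,61)=11. stock: 61 - 11 = 50. total_sold = 11
  Event 3 (return 3): 50 + 3 = 53
  Event 4 (restock 37): 53 + 37 = 90
  Event 5 (sale 21): sell min(21,90)=21. stock: 90 - 21 = 69. total_sold = 32
  Event 6 (sale 3): sell min(3,69)=3. stock: 69 - 3 = 66. total_sold = 35
  Event 7 (restock 40): 66 + 40 = 106
  Event 8 (return 5): 106 + 5 = 111
Final: stock = 111, total_sold = 35

Answer: 111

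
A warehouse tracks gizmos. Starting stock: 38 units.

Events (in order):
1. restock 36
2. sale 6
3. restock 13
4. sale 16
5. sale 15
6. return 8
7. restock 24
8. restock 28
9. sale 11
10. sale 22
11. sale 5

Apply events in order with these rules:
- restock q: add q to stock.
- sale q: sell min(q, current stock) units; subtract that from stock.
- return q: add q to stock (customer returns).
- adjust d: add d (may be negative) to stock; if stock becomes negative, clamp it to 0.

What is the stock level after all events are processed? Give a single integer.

Processing events:
Start: stock = 38
  Event 1 (restock 36): 38 + 36 = 74
  Event 2 (sale 6): sell min(6,74)=6. stock: 74 - 6 = 68. total_sold = 6
  Event 3 (restock 13): 68 + 13 = 81
  Event 4 (sale 16): sell min(16,81)=16. stock: 81 - 16 = 65. total_sold = 22
  Event 5 (sale 15): sell min(15,65)=15. stock: 65 - 15 = 50. total_sold = 37
  Event 6 (return 8): 50 + 8 = 58
  Event 7 (restock 24): 58 + 24 = 82
  Event 8 (restock 28): 82 + 28 = 110
  Event 9 (sale 11): sell min(11,110)=11. stock: 110 - 11 = 99. total_sold = 48
  Event 10 (sale 22): sell min(22,99)=22. stock: 99 - 22 = 77. total_sold = 70
  Event 11 (sale 5): sell min(5,77)=5. stock: 77 - 5 = 72. total_sold = 75
Final: stock = 72, total_sold = 75

Answer: 72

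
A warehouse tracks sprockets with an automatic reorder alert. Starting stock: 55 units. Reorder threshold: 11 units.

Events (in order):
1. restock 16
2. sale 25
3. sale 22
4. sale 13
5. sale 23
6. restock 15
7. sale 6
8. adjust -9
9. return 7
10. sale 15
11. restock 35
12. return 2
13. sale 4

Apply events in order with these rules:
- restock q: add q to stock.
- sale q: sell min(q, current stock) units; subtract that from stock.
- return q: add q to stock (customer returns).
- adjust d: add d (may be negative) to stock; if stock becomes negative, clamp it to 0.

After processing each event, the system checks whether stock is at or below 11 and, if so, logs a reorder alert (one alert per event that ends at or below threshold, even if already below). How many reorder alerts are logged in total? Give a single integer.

Processing events:
Start: stock = 55
  Event 1 (restock 16): 55 + 16 = 71
  Event 2 (sale 25): sell min(25,71)=25. stock: 71 - 25 = 46. total_sold = 25
  Event 3 (sale 22): sell min(22,46)=22. stock: 46 - 22 = 24. total_sold = 47
  Event 4 (sale 13): sell min(13,24)=13. stock: 24 - 13 = 11. total_sold = 60
  Event 5 (sale 23): sell min(23,11)=11. stock: 11 - 11 = 0. total_sold = 71
  Event 6 (restock 15): 0 + 15 = 15
  Event 7 (sale 6): sell min(6,15)=6. stock: 15 - 6 = 9. total_sold = 77
  Event 8 (adjust -9): 9 + -9 = 0
  Event 9 (return 7): 0 + 7 = 7
  Event 10 (sale 15): sell min(15,7)=7. stock: 7 - 7 = 0. total_sold = 84
  Event 11 (restock 35): 0 + 35 = 35
  Event 12 (return 2): 35 + 2 = 37
  Event 13 (sale 4): sell min(4,37)=4. stock: 37 - 4 = 33. total_sold = 88
Final: stock = 33, total_sold = 88

Checking against threshold 11:
  After event 1: stock=71 > 11
  After event 2: stock=46 > 11
  After event 3: stock=24 > 11
  After event 4: stock=11 <= 11 -> ALERT
  After event 5: stock=0 <= 11 -> ALERT
  After event 6: stock=15 > 11
  After event 7: stock=9 <= 11 -> ALERT
  After event 8: stock=0 <= 11 -> ALERT
  After event 9: stock=7 <= 11 -> ALERT
  After event 10: stock=0 <= 11 -> ALERT
  After event 11: stock=35 > 11
  After event 12: stock=37 > 11
  After event 13: stock=33 > 11
Alert events: [4, 5, 7, 8, 9, 10]. Count = 6

Answer: 6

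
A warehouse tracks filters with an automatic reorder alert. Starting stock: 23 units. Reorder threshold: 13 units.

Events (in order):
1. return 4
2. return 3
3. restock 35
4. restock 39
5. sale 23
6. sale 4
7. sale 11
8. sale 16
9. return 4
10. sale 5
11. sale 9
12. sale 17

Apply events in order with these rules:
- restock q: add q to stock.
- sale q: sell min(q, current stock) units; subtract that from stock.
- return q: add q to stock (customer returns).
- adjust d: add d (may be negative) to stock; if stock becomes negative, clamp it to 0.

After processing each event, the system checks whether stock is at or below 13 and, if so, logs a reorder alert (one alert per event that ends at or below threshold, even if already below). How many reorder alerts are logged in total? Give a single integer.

Processing events:
Start: stock = 23
  Event 1 (return 4): 23 + 4 = 27
  Event 2 (return 3): 27 + 3 = 30
  Event 3 (restock 35): 30 + 35 = 65
  Event 4 (restock 39): 65 + 39 = 104
  Event 5 (sale 23): sell min(23,104)=23. stock: 104 - 23 = 81. total_sold = 23
  Event 6 (sale 4): sell min(4,81)=4. stock: 81 - 4 = 77. total_sold = 27
  Event 7 (sale 11): sell min(11,77)=11. stock: 77 - 11 = 66. total_sold = 38
  Event 8 (sale 16): sell min(16,66)=16. stock: 66 - 16 = 50. total_sold = 54
  Event 9 (return 4): 50 + 4 = 54
  Event 10 (sale 5): sell min(5,54)=5. stock: 54 - 5 = 49. total_sold = 59
  Event 11 (sale 9): sell min(9,49)=9. stock: 49 - 9 = 40. total_sold = 68
  Event 12 (sale 17): sell min(17,40)=17. stock: 40 - 17 = 23. total_sold = 85
Final: stock = 23, total_sold = 85

Checking against threshold 13:
  After event 1: stock=27 > 13
  After event 2: stock=30 > 13
  After event 3: stock=65 > 13
  After event 4: stock=104 > 13
  After event 5: stock=81 > 13
  After event 6: stock=77 > 13
  After event 7: stock=66 > 13
  After event 8: stock=50 > 13
  After event 9: stock=54 > 13
  After event 10: stock=49 > 13
  After event 11: stock=40 > 13
  After event 12: stock=23 > 13
Alert events: []. Count = 0

Answer: 0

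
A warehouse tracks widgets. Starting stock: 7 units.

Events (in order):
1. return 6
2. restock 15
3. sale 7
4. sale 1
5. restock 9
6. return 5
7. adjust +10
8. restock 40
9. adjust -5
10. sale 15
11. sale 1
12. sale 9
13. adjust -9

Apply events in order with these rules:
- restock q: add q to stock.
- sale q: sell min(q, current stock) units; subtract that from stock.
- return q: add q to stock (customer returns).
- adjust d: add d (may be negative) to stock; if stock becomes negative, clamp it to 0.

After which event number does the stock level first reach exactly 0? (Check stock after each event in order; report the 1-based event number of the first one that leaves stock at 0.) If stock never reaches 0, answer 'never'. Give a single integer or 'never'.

Answer: never

Derivation:
Processing events:
Start: stock = 7
  Event 1 (return 6): 7 + 6 = 13
  Event 2 (restock 15): 13 + 15 = 28
  Event 3 (sale 7): sell min(7,28)=7. stock: 28 - 7 = 21. total_sold = 7
  Event 4 (sale 1): sell min(1,21)=1. stock: 21 - 1 = 20. total_sold = 8
  Event 5 (restock 9): 20 + 9 = 29
  Event 6 (return 5): 29 + 5 = 34
  Event 7 (adjust +10): 34 + 10 = 44
  Event 8 (restock 40): 44 + 40 = 84
  Event 9 (adjust -5): 84 + -5 = 79
  Event 10 (sale 15): sell min(15,79)=15. stock: 79 - 15 = 64. total_sold = 23
  Event 11 (sale 1): sell min(1,64)=1. stock: 64 - 1 = 63. total_sold = 24
  Event 12 (sale 9): sell min(9,63)=9. stock: 63 - 9 = 54. total_sold = 33
  Event 13 (adjust -9): 54 + -9 = 45
Final: stock = 45, total_sold = 33

Stock never reaches 0.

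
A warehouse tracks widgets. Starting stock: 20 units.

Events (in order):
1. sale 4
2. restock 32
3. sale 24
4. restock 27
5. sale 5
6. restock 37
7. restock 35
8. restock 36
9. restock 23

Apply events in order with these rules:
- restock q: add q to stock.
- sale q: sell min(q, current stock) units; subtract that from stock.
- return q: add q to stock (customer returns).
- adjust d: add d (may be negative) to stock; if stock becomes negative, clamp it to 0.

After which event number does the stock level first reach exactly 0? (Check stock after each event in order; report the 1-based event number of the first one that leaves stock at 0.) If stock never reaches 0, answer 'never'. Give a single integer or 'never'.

Answer: never

Derivation:
Processing events:
Start: stock = 20
  Event 1 (sale 4): sell min(4,20)=4. stock: 20 - 4 = 16. total_sold = 4
  Event 2 (restock 32): 16 + 32 = 48
  Event 3 (sale 24): sell min(24,48)=24. stock: 48 - 24 = 24. total_sold = 28
  Event 4 (restock 27): 24 + 27 = 51
  Event 5 (sale 5): sell min(5,51)=5. stock: 51 - 5 = 46. total_sold = 33
  Event 6 (restock 37): 46 + 37 = 83
  Event 7 (restock 35): 83 + 35 = 118
  Event 8 (restock 36): 118 + 36 = 154
  Event 9 (restock 23): 154 + 23 = 177
Final: stock = 177, total_sold = 33

Stock never reaches 0.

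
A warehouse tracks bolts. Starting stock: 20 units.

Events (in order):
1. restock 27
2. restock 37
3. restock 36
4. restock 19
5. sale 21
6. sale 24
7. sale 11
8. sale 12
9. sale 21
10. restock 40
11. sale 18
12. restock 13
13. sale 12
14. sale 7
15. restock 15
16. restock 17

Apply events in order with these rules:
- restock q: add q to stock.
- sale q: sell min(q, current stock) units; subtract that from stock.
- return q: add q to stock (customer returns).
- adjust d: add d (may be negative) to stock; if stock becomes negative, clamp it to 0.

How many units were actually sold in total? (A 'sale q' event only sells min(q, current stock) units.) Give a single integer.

Answer: 126

Derivation:
Processing events:
Start: stock = 20
  Event 1 (restock 27): 20 + 27 = 47
  Event 2 (restock 37): 47 + 37 = 84
  Event 3 (restock 36): 84 + 36 = 120
  Event 4 (restock 19): 120 + 19 = 139
  Event 5 (sale 21): sell min(21,139)=21. stock: 139 - 21 = 118. total_sold = 21
  Event 6 (sale 24): sell min(24,118)=24. stock: 118 - 24 = 94. total_sold = 45
  Event 7 (sale 11): sell min(11,94)=11. stock: 94 - 11 = 83. total_sold = 56
  Event 8 (sale 12): sell min(12,83)=12. stock: 83 - 12 = 71. total_sold = 68
  Event 9 (sale 21): sell min(21,71)=21. stock: 71 - 21 = 50. total_sold = 89
  Event 10 (restock 40): 50 + 40 = 90
  Event 11 (sale 18): sell min(18,90)=18. stock: 90 - 18 = 72. total_sold = 107
  Event 12 (restock 13): 72 + 13 = 85
  Event 13 (sale 12): sell min(12,85)=12. stock: 85 - 12 = 73. total_sold = 119
  Event 14 (sale 7): sell min(7,73)=7. stock: 73 - 7 = 66. total_sold = 126
  Event 15 (restock 15): 66 + 15 = 81
  Event 16 (restock 17): 81 + 17 = 98
Final: stock = 98, total_sold = 126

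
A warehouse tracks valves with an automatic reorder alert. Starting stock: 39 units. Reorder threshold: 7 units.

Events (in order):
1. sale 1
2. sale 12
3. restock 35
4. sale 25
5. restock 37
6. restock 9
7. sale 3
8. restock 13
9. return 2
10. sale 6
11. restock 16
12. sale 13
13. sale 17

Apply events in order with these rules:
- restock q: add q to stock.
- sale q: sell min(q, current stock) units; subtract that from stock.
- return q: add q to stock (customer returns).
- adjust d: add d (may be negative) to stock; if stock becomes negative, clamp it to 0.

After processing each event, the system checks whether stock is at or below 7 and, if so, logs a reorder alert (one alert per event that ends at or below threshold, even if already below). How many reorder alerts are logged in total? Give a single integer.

Answer: 0

Derivation:
Processing events:
Start: stock = 39
  Event 1 (sale 1): sell min(1,39)=1. stock: 39 - 1 = 38. total_sold = 1
  Event 2 (sale 12): sell min(12,38)=12. stock: 38 - 12 = 26. total_sold = 13
  Event 3 (restock 35): 26 + 35 = 61
  Event 4 (sale 25): sell min(25,61)=25. stock: 61 - 25 = 36. total_sold = 38
  Event 5 (restock 37): 36 + 37 = 73
  Event 6 (restock 9): 73 + 9 = 82
  Event 7 (sale 3): sell min(3,82)=3. stock: 82 - 3 = 79. total_sold = 41
  Event 8 (restock 13): 79 + 13 = 92
  Event 9 (return 2): 92 + 2 = 94
  Event 10 (sale 6): sell min(6,94)=6. stock: 94 - 6 = 88. total_sold = 47
  Event 11 (restock 16): 88 + 16 = 104
  Event 12 (sale 13): sell min(13,104)=13. stock: 104 - 13 = 91. total_sold = 60
  Event 13 (sale 17): sell min(17,91)=17. stock: 91 - 17 = 74. total_sold = 77
Final: stock = 74, total_sold = 77

Checking against threshold 7:
  After event 1: stock=38 > 7
  After event 2: stock=26 > 7
  After event 3: stock=61 > 7
  After event 4: stock=36 > 7
  After event 5: stock=73 > 7
  After event 6: stock=82 > 7
  After event 7: stock=79 > 7
  After event 8: stock=92 > 7
  After event 9: stock=94 > 7
  After event 10: stock=88 > 7
  After event 11: stock=104 > 7
  After event 12: stock=91 > 7
  After event 13: stock=74 > 7
Alert events: []. Count = 0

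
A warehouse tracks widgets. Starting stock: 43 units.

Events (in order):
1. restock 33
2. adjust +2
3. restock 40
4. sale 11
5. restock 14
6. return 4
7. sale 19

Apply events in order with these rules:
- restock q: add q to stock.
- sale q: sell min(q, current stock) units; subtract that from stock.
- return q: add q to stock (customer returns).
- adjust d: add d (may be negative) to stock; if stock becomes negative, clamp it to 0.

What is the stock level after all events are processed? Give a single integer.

Answer: 106

Derivation:
Processing events:
Start: stock = 43
  Event 1 (restock 33): 43 + 33 = 76
  Event 2 (adjust +2): 76 + 2 = 78
  Event 3 (restock 40): 78 + 40 = 118
  Event 4 (sale 11): sell min(11,118)=11. stock: 118 - 11 = 107. total_sold = 11
  Event 5 (restock 14): 107 + 14 = 121
  Event 6 (return 4): 121 + 4 = 125
  Event 7 (sale 19): sell min(19,125)=19. stock: 125 - 19 = 106. total_sold = 30
Final: stock = 106, total_sold = 30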